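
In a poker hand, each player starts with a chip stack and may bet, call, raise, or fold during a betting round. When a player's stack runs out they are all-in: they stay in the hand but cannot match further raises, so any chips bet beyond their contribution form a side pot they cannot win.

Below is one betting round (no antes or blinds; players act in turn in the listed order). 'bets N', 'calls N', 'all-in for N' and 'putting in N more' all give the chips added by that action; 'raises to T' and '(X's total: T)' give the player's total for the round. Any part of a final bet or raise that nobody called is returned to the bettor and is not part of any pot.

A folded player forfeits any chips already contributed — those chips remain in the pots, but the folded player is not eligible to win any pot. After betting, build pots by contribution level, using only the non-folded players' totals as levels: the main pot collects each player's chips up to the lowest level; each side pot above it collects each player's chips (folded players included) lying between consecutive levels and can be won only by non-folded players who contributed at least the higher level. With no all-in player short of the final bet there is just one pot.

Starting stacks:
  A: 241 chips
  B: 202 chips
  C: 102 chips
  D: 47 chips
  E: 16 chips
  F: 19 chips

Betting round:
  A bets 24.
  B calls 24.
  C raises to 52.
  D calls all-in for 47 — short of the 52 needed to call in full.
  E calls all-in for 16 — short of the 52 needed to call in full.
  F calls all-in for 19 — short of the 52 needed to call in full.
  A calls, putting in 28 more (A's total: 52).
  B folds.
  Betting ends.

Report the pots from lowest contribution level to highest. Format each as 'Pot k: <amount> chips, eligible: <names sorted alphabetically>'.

Contributions: A=52, B=24, C=52, D=47, E=16, F=19
Folded: B
Pot levels (distinct totals of non-folded players): 16, 19, 47, 52
Layer 1-16: 16 each from A, B, C, D, E, F = 16*6 = 96 chips; eligible A, C, D, E, F
Layer 17-19: 3 each from A, B, C, D, F = 3*5 = 15 chips; eligible A, C, D, F
Layer 20-47: A 28 + B 5 + C 28 + D 28 = 89 chips; eligible A, C, D
Layer 48-52: 5 each from A, C = 5*2 = 10 chips; eligible A, C

Pot 1: 96 chips, eligible: A, C, D, E, F
Pot 2: 15 chips, eligible: A, C, D, F
Pot 3: 89 chips, eligible: A, C, D
Pot 4: 10 chips, eligible: A, C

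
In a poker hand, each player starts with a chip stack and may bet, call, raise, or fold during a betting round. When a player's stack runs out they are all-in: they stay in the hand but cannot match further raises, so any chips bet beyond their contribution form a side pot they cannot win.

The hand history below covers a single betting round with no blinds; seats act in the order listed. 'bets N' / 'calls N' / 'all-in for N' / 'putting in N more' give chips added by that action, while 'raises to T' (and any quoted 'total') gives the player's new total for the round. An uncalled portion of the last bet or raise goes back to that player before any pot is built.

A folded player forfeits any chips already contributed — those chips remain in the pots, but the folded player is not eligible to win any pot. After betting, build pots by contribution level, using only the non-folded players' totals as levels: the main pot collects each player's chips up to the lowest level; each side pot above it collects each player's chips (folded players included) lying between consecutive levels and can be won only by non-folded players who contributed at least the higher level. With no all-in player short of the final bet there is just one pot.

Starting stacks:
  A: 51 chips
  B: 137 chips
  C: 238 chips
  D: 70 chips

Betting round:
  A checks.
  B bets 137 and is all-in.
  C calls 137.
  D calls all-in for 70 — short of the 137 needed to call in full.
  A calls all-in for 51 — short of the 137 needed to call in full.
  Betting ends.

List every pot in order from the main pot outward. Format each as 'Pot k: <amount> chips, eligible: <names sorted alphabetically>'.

Pot 1: 204 chips, eligible: A, B, C, D
Pot 2: 57 chips, eligible: B, C, D
Pot 3: 134 chips, eligible: B, C

Derivation:
Contributions: A=51, B=137, C=137, D=70
Pot levels (distinct totals of non-folded players): 51, 70, 137
Layer 1-51: 51 each from A, B, C, D = 51*4 = 204 chips; eligible A, B, C, D
Layer 52-70: 19 each from B, C, D = 19*3 = 57 chips; eligible B, C, D
Layer 71-137: 67 each from B, C = 67*2 = 134 chips; eligible B, C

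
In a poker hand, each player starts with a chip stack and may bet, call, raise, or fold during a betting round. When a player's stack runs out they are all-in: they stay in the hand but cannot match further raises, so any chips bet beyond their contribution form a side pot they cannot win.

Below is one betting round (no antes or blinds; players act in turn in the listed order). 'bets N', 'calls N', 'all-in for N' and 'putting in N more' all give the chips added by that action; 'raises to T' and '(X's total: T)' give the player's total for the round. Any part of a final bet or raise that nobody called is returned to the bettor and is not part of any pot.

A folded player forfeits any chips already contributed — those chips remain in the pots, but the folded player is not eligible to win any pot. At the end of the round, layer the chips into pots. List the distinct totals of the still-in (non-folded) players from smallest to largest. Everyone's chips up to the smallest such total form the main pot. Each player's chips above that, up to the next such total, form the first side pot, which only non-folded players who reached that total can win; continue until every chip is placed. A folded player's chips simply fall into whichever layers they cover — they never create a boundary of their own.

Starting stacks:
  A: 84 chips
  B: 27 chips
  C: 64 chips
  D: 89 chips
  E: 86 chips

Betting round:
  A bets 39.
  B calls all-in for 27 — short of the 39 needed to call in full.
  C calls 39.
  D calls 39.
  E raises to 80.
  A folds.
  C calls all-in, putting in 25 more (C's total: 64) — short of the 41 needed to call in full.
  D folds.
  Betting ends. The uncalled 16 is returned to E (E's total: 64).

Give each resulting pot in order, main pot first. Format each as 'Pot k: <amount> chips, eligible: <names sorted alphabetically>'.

Contributions (after 16 returned to E): A=39, B=27, C=64, D=39, E=64
Folded: A, D
Pot levels (distinct totals of non-folded players): 27, 64
Layer 1-27: 27 each from A, B, C, D, E = 27*5 = 135 chips; eligible B, C, E
Layer 28-64: A 12 + C 37 + D 12 + E 37 = 98 chips; eligible C, E

Pot 1: 135 chips, eligible: B, C, E
Pot 2: 98 chips, eligible: C, E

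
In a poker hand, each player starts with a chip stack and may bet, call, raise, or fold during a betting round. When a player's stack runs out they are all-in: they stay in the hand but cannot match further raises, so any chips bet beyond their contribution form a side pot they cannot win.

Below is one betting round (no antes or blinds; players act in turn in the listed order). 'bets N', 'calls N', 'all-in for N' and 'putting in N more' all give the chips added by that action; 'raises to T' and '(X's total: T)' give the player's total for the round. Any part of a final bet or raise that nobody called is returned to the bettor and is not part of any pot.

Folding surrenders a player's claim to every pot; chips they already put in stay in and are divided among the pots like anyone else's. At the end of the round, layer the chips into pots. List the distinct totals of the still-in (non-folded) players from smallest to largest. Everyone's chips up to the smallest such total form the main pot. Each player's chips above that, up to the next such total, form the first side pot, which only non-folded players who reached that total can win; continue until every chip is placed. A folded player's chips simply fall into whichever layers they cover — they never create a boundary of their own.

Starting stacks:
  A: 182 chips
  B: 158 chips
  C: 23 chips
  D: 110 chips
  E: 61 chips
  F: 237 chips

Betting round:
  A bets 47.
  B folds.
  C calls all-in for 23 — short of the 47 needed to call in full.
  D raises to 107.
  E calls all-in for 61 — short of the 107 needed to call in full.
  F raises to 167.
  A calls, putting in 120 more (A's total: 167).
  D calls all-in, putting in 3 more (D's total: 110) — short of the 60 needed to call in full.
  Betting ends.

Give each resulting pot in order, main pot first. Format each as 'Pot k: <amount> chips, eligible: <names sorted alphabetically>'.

Contributions: A=167, C=23, D=110, E=61, F=167
Folded: B
Pot levels (distinct totals of non-folded players): 23, 61, 110, 167
Layer 1-23: 23 each from A, C, D, E, F = 23*5 = 115 chips; eligible A, C, D, E, F
Layer 24-61: 38 each from A, D, E, F = 38*4 = 152 chips; eligible A, D, E, F
Layer 62-110: 49 each from A, D, F = 49*3 = 147 chips; eligible A, D, F
Layer 111-167: 57 each from A, F = 57*2 = 114 chips; eligible A, F

Pot 1: 115 chips, eligible: A, C, D, E, F
Pot 2: 152 chips, eligible: A, D, E, F
Pot 3: 147 chips, eligible: A, D, F
Pot 4: 114 chips, eligible: A, F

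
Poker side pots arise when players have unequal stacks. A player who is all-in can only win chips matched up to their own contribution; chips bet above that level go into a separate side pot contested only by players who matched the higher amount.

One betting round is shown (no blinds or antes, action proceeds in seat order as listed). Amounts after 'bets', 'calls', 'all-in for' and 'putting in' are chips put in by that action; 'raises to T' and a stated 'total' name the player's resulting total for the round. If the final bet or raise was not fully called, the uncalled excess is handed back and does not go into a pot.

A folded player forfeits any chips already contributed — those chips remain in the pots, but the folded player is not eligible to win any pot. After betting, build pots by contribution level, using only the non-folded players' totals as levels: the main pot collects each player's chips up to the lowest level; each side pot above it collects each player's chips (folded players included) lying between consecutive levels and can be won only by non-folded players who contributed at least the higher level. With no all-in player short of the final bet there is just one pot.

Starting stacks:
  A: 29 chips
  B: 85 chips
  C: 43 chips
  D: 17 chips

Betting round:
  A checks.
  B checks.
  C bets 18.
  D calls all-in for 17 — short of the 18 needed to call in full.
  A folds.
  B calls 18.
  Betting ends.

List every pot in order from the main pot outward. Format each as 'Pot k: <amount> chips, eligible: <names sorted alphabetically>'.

Pot 1: 51 chips, eligible: B, C, D
Pot 2: 2 chips, eligible: B, C

Derivation:
Contributions: B=18, C=18, D=17
Folded: A
Pot levels (distinct totals of non-folded players): 17, 18
Layer 1-17: 17 each from B, C, D = 17*3 = 51 chips; eligible B, C, D
Layer 18-18: 1 each from B, C = 1*2 = 2 chips; eligible B, C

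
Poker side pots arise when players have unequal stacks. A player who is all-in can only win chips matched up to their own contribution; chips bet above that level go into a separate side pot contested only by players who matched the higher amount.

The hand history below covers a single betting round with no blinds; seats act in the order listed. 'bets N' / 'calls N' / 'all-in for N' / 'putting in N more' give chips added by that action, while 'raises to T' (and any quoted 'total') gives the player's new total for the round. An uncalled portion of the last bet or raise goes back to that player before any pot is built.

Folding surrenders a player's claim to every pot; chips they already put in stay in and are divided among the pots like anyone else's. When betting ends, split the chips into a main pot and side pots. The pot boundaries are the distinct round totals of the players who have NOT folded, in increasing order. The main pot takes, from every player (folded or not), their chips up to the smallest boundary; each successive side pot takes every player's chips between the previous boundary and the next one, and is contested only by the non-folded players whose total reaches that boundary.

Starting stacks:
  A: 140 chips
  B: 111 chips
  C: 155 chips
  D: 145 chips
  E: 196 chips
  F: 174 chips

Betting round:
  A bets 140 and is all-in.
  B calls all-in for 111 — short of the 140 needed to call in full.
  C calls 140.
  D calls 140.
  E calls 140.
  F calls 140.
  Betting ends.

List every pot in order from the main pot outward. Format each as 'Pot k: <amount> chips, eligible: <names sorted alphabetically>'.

Pot 1: 666 chips, eligible: A, B, C, D, E, F
Pot 2: 145 chips, eligible: A, C, D, E, F

Derivation:
Contributions: A=140, B=111, C=140, D=140, E=140, F=140
Pot levels (distinct totals of non-folded players): 111, 140
Layer 1-111: 111 each from A, B, C, D, E, F = 111*6 = 666 chips; eligible A, B, C, D, E, F
Layer 112-140: 29 each from A, C, D, E, F = 29*5 = 145 chips; eligible A, C, D, E, F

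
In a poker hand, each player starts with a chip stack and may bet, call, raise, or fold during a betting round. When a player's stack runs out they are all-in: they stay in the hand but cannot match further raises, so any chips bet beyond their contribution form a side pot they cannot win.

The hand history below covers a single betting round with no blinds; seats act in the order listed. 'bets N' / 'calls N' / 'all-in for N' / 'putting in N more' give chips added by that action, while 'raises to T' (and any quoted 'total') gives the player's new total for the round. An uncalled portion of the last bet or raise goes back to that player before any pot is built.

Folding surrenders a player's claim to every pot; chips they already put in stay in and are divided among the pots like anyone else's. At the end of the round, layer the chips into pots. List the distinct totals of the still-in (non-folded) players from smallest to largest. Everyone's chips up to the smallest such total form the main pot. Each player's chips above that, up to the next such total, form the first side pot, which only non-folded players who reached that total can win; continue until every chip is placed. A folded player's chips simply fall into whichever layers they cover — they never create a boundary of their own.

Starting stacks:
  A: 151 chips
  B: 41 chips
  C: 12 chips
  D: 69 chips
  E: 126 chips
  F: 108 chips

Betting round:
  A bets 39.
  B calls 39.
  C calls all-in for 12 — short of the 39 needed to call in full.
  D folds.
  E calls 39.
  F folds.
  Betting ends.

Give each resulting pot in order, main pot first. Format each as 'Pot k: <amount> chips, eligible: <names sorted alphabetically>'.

Contributions: A=39, B=39, C=12, E=39
Folded: D, F
Pot levels (distinct totals of non-folded players): 12, 39
Layer 1-12: 12 each from A, B, C, E = 12*4 = 48 chips; eligible A, B, C, E
Layer 13-39: 27 each from A, B, E = 27*3 = 81 chips; eligible A, B, E

Pot 1: 48 chips, eligible: A, B, C, E
Pot 2: 81 chips, eligible: A, B, E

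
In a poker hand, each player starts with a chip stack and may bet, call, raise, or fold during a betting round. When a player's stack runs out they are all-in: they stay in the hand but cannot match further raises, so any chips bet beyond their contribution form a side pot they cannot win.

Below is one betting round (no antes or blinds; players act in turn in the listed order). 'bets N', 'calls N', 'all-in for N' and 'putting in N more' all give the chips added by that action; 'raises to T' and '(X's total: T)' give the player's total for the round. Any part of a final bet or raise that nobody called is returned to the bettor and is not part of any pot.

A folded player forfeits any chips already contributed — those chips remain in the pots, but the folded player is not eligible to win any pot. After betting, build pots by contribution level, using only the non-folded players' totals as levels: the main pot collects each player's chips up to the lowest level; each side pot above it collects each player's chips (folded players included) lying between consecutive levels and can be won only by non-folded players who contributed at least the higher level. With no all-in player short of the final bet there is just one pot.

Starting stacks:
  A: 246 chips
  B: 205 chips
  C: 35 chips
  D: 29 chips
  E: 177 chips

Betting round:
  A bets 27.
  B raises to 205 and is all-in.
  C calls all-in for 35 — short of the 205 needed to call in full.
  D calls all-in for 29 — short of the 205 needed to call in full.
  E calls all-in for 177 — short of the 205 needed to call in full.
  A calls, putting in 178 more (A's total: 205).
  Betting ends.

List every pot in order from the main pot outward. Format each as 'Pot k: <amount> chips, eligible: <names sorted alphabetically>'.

Contributions: A=205, B=205, C=35, D=29, E=177
Pot levels (distinct totals of non-folded players): 29, 35, 177, 205
Layer 1-29: 29 each from A, B, C, D, E = 29*5 = 145 chips; eligible A, B, C, D, E
Layer 30-35: 6 each from A, B, C, E = 6*4 = 24 chips; eligible A, B, C, E
Layer 36-177: 142 each from A, B, E = 142*3 = 426 chips; eligible A, B, E
Layer 178-205: 28 each from A, B = 28*2 = 56 chips; eligible A, B

Pot 1: 145 chips, eligible: A, B, C, D, E
Pot 2: 24 chips, eligible: A, B, C, E
Pot 3: 426 chips, eligible: A, B, E
Pot 4: 56 chips, eligible: A, B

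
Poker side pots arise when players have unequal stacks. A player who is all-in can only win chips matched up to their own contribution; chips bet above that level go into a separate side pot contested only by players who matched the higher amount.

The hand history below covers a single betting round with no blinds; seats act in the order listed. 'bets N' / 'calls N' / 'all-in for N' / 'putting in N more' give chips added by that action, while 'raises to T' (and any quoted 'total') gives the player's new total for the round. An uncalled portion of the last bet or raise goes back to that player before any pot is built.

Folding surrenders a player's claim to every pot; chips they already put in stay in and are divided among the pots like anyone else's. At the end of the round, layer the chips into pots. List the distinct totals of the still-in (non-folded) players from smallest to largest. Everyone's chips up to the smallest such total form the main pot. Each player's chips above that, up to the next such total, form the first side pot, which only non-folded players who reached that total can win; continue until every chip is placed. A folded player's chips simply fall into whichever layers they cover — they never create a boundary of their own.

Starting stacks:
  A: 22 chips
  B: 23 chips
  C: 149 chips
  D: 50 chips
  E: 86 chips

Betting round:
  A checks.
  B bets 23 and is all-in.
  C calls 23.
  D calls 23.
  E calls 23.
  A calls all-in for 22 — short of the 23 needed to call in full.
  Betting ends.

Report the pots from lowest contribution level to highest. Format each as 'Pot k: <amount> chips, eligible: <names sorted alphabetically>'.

Pot 1: 110 chips, eligible: A, B, C, D, E
Pot 2: 4 chips, eligible: B, C, D, E

Derivation:
Contributions: A=22, B=23, C=23, D=23, E=23
Pot levels (distinct totals of non-folded players): 22, 23
Layer 1-22: 22 each from A, B, C, D, E = 22*5 = 110 chips; eligible A, B, C, D, E
Layer 23-23: 1 each from B, C, D, E = 1*4 = 4 chips; eligible B, C, D, E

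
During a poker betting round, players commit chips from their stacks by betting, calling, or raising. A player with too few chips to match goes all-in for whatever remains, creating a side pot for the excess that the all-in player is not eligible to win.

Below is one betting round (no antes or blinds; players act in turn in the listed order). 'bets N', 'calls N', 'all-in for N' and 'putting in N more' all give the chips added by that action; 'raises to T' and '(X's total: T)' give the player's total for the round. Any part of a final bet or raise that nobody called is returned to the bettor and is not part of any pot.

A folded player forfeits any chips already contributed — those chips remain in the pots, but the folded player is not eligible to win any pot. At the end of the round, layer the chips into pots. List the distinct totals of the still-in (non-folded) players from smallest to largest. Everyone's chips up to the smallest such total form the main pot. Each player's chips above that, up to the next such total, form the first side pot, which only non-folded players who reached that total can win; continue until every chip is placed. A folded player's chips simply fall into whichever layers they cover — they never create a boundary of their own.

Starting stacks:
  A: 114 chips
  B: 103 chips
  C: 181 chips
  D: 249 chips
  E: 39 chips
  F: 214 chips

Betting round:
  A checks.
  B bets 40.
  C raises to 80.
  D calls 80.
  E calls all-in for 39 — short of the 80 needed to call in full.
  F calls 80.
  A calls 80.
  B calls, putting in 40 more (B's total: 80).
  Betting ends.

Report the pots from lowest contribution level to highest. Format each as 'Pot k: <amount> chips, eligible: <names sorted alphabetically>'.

Contributions: A=80, B=80, C=80, D=80, E=39, F=80
Pot levels (distinct totals of non-folded players): 39, 80
Layer 1-39: 39 each from A, B, C, D, E, F = 39*6 = 234 chips; eligible A, B, C, D, E, F
Layer 40-80: 41 each from A, B, C, D, F = 41*5 = 205 chips; eligible A, B, C, D, F

Pot 1: 234 chips, eligible: A, B, C, D, E, F
Pot 2: 205 chips, eligible: A, B, C, D, F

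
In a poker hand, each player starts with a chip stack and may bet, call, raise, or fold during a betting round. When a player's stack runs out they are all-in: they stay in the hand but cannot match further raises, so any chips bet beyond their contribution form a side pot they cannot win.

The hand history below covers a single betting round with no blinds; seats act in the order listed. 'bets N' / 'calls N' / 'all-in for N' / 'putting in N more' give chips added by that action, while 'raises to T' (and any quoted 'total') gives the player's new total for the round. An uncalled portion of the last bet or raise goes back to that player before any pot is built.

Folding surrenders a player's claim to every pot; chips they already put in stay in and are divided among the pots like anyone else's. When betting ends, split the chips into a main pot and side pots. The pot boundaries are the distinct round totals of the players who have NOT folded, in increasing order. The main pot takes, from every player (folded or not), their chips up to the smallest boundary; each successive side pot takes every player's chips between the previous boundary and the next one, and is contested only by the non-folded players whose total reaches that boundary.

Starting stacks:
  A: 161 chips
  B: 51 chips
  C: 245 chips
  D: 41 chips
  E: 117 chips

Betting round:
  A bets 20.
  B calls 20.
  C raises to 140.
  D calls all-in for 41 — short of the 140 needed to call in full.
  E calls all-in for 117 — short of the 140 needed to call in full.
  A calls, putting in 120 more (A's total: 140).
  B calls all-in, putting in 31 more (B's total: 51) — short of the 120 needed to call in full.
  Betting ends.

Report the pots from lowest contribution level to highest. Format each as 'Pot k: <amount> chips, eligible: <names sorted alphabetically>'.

Pot 1: 205 chips, eligible: A, B, C, D, E
Pot 2: 40 chips, eligible: A, B, C, E
Pot 3: 198 chips, eligible: A, C, E
Pot 4: 46 chips, eligible: A, C

Derivation:
Contributions: A=140, B=51, C=140, D=41, E=117
Pot levels (distinct totals of non-folded players): 41, 51, 117, 140
Layer 1-41: 41 each from A, B, C, D, E = 41*5 = 205 chips; eligible A, B, C, D, E
Layer 42-51: 10 each from A, B, C, E = 10*4 = 40 chips; eligible A, B, C, E
Layer 52-117: 66 each from A, C, E = 66*3 = 198 chips; eligible A, C, E
Layer 118-140: 23 each from A, C = 23*2 = 46 chips; eligible A, C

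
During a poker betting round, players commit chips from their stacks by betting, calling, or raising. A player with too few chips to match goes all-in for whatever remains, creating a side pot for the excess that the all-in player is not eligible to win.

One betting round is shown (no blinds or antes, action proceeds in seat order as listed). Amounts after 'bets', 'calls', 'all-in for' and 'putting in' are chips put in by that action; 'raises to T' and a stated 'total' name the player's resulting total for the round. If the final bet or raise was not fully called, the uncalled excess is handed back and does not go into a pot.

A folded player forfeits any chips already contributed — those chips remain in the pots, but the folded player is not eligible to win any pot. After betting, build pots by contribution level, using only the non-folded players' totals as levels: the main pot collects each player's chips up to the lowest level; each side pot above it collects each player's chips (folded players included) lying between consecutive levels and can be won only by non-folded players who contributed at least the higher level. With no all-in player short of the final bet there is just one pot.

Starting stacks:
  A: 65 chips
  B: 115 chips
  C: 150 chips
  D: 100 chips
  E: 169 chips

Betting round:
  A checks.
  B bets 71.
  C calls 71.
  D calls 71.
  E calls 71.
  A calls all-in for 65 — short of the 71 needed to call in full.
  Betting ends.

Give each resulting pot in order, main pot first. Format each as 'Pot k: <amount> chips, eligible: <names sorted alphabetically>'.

Contributions: A=65, B=71, C=71, D=71, E=71
Pot levels (distinct totals of non-folded players): 65, 71
Layer 1-65: 65 each from A, B, C, D, E = 65*5 = 325 chips; eligible A, B, C, D, E
Layer 66-71: 6 each from B, C, D, E = 6*4 = 24 chips; eligible B, C, D, E

Pot 1: 325 chips, eligible: A, B, C, D, E
Pot 2: 24 chips, eligible: B, C, D, E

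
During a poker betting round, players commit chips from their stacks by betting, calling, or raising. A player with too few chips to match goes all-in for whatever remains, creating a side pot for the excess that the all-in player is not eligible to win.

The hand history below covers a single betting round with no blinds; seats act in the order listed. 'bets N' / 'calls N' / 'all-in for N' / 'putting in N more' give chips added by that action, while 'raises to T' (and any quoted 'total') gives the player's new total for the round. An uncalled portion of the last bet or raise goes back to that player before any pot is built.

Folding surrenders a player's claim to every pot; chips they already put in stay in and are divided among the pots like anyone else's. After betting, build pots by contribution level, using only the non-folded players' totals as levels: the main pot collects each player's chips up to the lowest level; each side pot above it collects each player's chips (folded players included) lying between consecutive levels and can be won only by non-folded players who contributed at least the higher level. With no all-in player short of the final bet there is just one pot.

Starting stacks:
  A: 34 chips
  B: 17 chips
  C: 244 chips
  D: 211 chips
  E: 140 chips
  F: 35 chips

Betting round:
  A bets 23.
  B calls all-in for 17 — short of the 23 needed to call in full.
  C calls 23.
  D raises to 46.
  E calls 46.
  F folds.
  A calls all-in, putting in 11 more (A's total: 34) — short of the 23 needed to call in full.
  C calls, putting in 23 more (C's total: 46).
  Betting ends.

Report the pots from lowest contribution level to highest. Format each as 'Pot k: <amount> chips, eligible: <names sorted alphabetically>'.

Pot 1: 85 chips, eligible: A, B, C, D, E
Pot 2: 68 chips, eligible: A, C, D, E
Pot 3: 36 chips, eligible: C, D, E

Derivation:
Contributions: A=34, B=17, C=46, D=46, E=46
Folded: F
Pot levels (distinct totals of non-folded players): 17, 34, 46
Layer 1-17: 17 each from A, B, C, D, E = 17*5 = 85 chips; eligible A, B, C, D, E
Layer 18-34: 17 each from A, C, D, E = 17*4 = 68 chips; eligible A, C, D, E
Layer 35-46: 12 each from C, D, E = 12*3 = 36 chips; eligible C, D, E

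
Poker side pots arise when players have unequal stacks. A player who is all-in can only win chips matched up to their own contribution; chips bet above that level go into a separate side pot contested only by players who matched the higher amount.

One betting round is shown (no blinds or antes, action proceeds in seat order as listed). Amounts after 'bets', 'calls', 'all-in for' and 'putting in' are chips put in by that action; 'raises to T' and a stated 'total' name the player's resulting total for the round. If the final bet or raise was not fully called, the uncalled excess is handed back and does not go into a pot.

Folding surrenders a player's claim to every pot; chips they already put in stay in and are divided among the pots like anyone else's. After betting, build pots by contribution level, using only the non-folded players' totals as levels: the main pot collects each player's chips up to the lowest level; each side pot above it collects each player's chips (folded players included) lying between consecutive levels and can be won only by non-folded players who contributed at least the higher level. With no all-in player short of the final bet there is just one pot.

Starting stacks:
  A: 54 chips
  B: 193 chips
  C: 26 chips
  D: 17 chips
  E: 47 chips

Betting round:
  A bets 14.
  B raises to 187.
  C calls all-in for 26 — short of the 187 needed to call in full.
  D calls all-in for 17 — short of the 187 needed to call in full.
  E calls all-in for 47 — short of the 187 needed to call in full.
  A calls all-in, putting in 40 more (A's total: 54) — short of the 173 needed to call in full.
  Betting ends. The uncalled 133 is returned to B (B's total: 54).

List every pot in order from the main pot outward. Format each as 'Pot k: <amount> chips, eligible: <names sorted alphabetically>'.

Contributions (after 133 returned to B): A=54, B=54, C=26, D=17, E=47
Pot levels (distinct totals of non-folded players): 17, 26, 47, 54
Layer 1-17: 17 each from A, B, C, D, E = 17*5 = 85 chips; eligible A, B, C, D, E
Layer 18-26: 9 each from A, B, C, E = 9*4 = 36 chips; eligible A, B, C, E
Layer 27-47: 21 each from A, B, E = 21*3 = 63 chips; eligible A, B, E
Layer 48-54: 7 each from A, B = 7*2 = 14 chips; eligible A, B

Pot 1: 85 chips, eligible: A, B, C, D, E
Pot 2: 36 chips, eligible: A, B, C, E
Pot 3: 63 chips, eligible: A, B, E
Pot 4: 14 chips, eligible: A, B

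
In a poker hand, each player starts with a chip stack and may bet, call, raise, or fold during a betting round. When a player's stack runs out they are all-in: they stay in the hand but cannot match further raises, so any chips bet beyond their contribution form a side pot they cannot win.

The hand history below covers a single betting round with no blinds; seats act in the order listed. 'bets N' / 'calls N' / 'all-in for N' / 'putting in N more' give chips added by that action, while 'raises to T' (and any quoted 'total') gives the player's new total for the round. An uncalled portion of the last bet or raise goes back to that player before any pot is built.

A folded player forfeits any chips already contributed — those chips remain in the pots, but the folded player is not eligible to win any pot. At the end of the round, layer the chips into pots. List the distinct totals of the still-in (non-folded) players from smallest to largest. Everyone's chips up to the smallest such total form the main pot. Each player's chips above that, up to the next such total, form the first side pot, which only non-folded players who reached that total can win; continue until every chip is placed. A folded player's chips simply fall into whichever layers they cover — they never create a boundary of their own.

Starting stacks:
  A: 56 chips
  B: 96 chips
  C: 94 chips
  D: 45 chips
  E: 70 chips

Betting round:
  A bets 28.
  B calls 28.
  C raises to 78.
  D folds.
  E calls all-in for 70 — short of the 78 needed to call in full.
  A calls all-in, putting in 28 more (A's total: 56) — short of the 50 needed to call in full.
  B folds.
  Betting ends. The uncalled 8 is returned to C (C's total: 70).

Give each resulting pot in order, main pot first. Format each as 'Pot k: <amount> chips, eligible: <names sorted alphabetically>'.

Contributions (after 8 returned to C): A=56, B=28, C=70, E=70
Folded: B, D
Pot levels (distinct totals of non-folded players): 56, 70
Layer 1-56: A 56 + B 28 + C 56 + E 56 = 196 chips; eligible A, C, E
Layer 57-70: 14 each from C, E = 14*2 = 28 chips; eligible C, E

Pot 1: 196 chips, eligible: A, C, E
Pot 2: 28 chips, eligible: C, E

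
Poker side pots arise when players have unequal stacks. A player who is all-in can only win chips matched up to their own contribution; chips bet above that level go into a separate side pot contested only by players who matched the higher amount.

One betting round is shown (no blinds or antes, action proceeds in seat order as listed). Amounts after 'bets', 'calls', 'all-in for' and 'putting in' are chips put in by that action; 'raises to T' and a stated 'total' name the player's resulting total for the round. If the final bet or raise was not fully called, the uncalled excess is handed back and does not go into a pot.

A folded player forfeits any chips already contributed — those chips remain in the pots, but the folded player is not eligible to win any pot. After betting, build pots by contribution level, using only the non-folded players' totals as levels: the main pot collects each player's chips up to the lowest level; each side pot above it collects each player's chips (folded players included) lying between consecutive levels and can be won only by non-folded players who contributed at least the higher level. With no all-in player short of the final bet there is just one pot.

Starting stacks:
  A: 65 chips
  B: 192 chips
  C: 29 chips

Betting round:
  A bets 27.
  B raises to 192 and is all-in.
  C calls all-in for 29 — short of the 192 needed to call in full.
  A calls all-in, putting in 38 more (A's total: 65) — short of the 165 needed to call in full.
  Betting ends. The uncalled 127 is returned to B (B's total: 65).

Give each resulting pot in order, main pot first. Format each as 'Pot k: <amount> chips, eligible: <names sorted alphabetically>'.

Contributions (after 127 returned to B): A=65, B=65, C=29
Pot levels (distinct totals of non-folded players): 29, 65
Layer 1-29: 29 each from A, B, C = 29*3 = 87 chips; eligible A, B, C
Layer 30-65: 36 each from A, B = 36*2 = 72 chips; eligible A, B

Pot 1: 87 chips, eligible: A, B, C
Pot 2: 72 chips, eligible: A, B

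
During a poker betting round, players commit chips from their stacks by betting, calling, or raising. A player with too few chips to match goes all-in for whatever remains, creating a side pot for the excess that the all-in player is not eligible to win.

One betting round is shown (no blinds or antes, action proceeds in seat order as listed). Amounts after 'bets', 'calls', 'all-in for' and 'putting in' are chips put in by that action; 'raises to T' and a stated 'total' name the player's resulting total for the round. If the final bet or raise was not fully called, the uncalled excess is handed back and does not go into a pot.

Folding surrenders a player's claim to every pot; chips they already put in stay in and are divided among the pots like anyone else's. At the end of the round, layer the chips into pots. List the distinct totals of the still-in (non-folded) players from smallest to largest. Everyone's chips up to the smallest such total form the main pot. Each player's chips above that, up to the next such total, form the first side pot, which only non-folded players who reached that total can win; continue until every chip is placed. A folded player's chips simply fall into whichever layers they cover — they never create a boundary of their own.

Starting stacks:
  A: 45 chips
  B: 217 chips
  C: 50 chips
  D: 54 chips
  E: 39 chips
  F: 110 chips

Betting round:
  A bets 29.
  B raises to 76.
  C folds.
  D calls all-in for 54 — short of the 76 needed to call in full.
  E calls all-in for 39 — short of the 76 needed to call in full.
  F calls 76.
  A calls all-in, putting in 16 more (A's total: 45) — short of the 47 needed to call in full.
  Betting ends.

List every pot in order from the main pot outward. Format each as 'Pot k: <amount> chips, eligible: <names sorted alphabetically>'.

Pot 1: 195 chips, eligible: A, B, D, E, F
Pot 2: 24 chips, eligible: A, B, D, F
Pot 3: 27 chips, eligible: B, D, F
Pot 4: 44 chips, eligible: B, F

Derivation:
Contributions: A=45, B=76, D=54, E=39, F=76
Folded: C
Pot levels (distinct totals of non-folded players): 39, 45, 54, 76
Layer 1-39: 39 each from A, B, D, E, F = 39*5 = 195 chips; eligible A, B, D, E, F
Layer 40-45: 6 each from A, B, D, F = 6*4 = 24 chips; eligible A, B, D, F
Layer 46-54: 9 each from B, D, F = 9*3 = 27 chips; eligible B, D, F
Layer 55-76: 22 each from B, F = 22*2 = 44 chips; eligible B, F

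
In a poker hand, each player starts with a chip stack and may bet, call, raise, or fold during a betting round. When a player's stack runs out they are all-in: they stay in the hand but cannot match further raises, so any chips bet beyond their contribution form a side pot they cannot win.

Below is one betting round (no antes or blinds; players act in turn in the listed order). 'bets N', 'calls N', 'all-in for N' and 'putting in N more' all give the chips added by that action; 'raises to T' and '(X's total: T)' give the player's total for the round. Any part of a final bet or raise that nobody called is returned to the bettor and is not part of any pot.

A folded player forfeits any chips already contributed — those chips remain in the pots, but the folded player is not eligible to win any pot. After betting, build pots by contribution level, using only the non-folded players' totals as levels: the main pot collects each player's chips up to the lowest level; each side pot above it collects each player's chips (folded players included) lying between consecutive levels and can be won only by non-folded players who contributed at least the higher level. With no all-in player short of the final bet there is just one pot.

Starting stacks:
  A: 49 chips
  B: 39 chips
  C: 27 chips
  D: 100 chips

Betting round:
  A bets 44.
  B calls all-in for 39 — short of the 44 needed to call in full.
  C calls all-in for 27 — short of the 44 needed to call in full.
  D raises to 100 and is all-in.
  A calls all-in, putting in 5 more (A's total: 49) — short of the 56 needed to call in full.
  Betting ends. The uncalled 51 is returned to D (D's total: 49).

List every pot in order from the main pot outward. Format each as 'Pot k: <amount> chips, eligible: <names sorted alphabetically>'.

Pot 1: 108 chips, eligible: A, B, C, D
Pot 2: 36 chips, eligible: A, B, D
Pot 3: 20 chips, eligible: A, D

Derivation:
Contributions (after 51 returned to D): A=49, B=39, C=27, D=49
Pot levels (distinct totals of non-folded players): 27, 39, 49
Layer 1-27: 27 each from A, B, C, D = 27*4 = 108 chips; eligible A, B, C, D
Layer 28-39: 12 each from A, B, D = 12*3 = 36 chips; eligible A, B, D
Layer 40-49: 10 each from A, D = 10*2 = 20 chips; eligible A, D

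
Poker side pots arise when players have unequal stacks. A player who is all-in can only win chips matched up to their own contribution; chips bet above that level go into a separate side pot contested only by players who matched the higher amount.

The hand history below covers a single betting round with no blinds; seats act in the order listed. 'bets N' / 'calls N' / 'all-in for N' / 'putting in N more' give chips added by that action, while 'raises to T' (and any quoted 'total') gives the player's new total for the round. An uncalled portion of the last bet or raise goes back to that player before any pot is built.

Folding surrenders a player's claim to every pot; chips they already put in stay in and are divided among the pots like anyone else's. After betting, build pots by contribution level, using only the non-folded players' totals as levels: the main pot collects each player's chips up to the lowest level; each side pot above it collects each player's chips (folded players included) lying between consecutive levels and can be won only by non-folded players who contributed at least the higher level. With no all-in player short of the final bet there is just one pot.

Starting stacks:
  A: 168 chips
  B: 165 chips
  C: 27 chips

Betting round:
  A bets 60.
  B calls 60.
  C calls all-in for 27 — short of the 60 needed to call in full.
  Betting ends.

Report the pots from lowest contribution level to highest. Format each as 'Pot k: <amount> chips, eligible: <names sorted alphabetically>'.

Contributions: A=60, B=60, C=27
Pot levels (distinct totals of non-folded players): 27, 60
Layer 1-27: 27 each from A, B, C = 27*3 = 81 chips; eligible A, B, C
Layer 28-60: 33 each from A, B = 33*2 = 66 chips; eligible A, B

Pot 1: 81 chips, eligible: A, B, C
Pot 2: 66 chips, eligible: A, B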